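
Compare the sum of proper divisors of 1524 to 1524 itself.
abundant

Proper divisors of 1524: sum = 1 + 2 + 3 + 4 + 6 + 12 + 127 + 254 + 381 + 508 + 762 = 2060
Since 2060 > 1524, 1524 is abundant.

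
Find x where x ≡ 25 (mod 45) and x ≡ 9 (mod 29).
1285

Using Chinese Remainder Theorem:
M = 45 × 29 = 1305
M1 = 29, M2 = 45
y1 = 29^(-1) mod 45 = 14
y2 = 45^(-1) mod 29 = 20
x = (25×29×14 + 9×45×20) mod 1305 = 1285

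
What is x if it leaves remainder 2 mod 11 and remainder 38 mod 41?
79

Using Chinese Remainder Theorem:
M = 11 × 41 = 451
M1 = 41, M2 = 11
y1 = 41^(-1) mod 11 = 7
y2 = 11^(-1) mod 41 = 15
x = (2×41×7 + 38×11×15) mod 451 = 79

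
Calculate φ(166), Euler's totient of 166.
82

166 = 2 × 83
φ(n) = n × ∏(1 - 1/p) for each prime p dividing n
φ(166) = 166 × (1 - 1/2) × (1 - 1/83) = 82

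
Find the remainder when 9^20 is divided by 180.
81

Repeated squaring. Binary of 20 = 10100.
9^1 ≡ 9 (mod 180); 9^2 ≡ 81 (mod 180); 9^4 ≡ 81 (mod 180); 9^8 ≡ 81 (mod 180); 9^16 ≡ 81 (mod 180)
9^20 = 9^4 × 9^16 ≡ 81 (mod 180)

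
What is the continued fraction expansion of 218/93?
[2; 2, 1, 9, 1, 2]

Euclidean algorithm steps:
218 = 2 × 93 + 32
93 = 2 × 32 + 29
32 = 1 × 29 + 3
29 = 9 × 3 + 2
3 = 1 × 2 + 1
2 = 2 × 1 + 0
Continued fraction: [2; 2, 1, 9, 1, 2]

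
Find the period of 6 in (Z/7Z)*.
2

7 is prime, so ord(6) divides φ(7) = 6.
Divisors of 6: 1, 2, 3, 6.
Repeated squaring: 6^1 ≡ 6, 6^2 ≡ 1, 6^4 ≡ 1 (mod 7).
Test 6^d mod 7 for each divisor d in increasing order:
6^1 ≡ 6
6^2 ≡ 1  ← first divisor giving 1
The order is 2.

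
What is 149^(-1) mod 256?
189

gcd(149, 256) = 1, so the inverse exists.
Extended Euclidean algorithm on (256, 149):
256 = 1 × 149 + 107  ⟹  107 = (1)·256 + (-1)·149
149 = 1 × 107 + 42  ⟹  42 = (-1)·256 + (2)·149
107 = 2 × 42 + 23  ⟹  23 = (3)·256 + (-5)·149
42 = 1 × 23 + 19  ⟹  19 = (-4)·256 + (7)·149
23 = 1 × 19 + 4  ⟹  4 = (7)·256 + (-12)·149
19 = 4 × 4 + 3  ⟹  3 = (-32)·256 + (55)·149
4 = 1 × 3 + 1  ⟹  1 = (39)·256 + (-67)·149
So (-67)·149 ≡ 1 (mod 256), i.e. 149^(-1) ≡ -67 ≡ 189 (mod 256).
Check: 149 × 189 = 28161 ≡ 1 (mod 256)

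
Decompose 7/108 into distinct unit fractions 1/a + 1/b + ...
1/16 + 1/432

Greedy algorithm:
7/108: ceiling(108/7) = 16, use 1/16
1/432: ceiling(432/1) = 432, use 1/432
Result: 7/108 = 1/16 + 1/432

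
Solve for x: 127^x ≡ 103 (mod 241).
117

Baby-step giant-step with step n = ⌈√241⌉ = 16.
Baby steps 127^j mod 241 (j:value) for j=0..15: 0:1, 1:127, 2:223, 3:124, 4:83, 5:178, 6:193, 7:170, 8:141, 9:73, 10:113, 11:132, 12:135, 13:34, 14:221, 15:111.
Giant-step multiplier: 127^(-16) ≡ 127^(240-16) = 127^224 ≡ 160 (mod 241).
Giant steps γ_i = 103·160^i mod 241: γ_0=103, γ_1=92, γ_2=19, γ_3=148, γ_4=62, γ_5=39, γ_6=215, γ_7=178 (in table at j=5).
x = i·n + j = 7·16 + 5 = 117.
Check: 127^117 ≡ 103 (mod 241).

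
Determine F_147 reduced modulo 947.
732

Matrix identity: Q^n = [[F_(n+1), F_n], [F_n, F_(n-1)]] with Q = [[1,1],[1,0]].
n = 147 = 10010011₂. Square-and-multiply, entries mod 947:
Q^1 = [[1,1],[1,0]]
Q^2 = (Q^1)² = [[2,1],[1,1]]
Q^4 = (Q^2)² = [[5,3],[3,2]]
Q^9 = (Q^4)²·Q = [[55,34],[34,21]]
Q^18 = (Q^9)² = [[393,690],[690,650]]
Q^36 = (Q^18)² = [[794,897],[897,844]]
Q^73 = (Q^36)²·Q = [[829,340],[340,489]]
Q^147 = (Q^73)²·Q = [[921,732],[732,189]]
F_147 mod 947 = Q^147[0][1] = 732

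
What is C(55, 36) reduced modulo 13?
0

Using Lucas' theorem:
Write n=55 and k=36 in base 13:
n in base 13: [4, 3]
k in base 13: [2, 10]
C(55,36) mod 13 = ∏ C(n_i, k_i) mod 13
Digit binomials (mod 13): C(4,2) = 6; C(3,10) = 0 (k_i > n_i)
Product: 6 × 0 = 0 ≡ 0 (mod 13)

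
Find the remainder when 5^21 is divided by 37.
23

Repeated squaring. Binary of 21 = 10101.
5^1 ≡ 5 (mod 37); 5^2 ≡ 25 (mod 37); 5^4 ≡ 33 (mod 37); 5^8 ≡ 16 (mod 37); 5^16 ≡ 34 (mod 37)
5^21 = 5^1 × 5^4 × 5^16 ≡ 23 (mod 37)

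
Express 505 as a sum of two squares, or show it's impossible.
8² + 21² (a=8, b=21)

Factorization: 505 = 5 × 101
By Fermat: n is sum of two squares iff every prime p ≡ 3 (mod 4) appears to even power.
All primes ≡ 3 (mod 4) appear to even power.
Search a = 0, 1, 2, … for 505 - a² a perfect square: first hit at a = 8: 505 - 64 = 441 = 21².
505 = 8² + 21² = 64 + 441 ✓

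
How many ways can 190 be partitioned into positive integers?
1667727404093

p(n) counts ways to write n as a sum of positive integers (order ignored).
Euler's pentagonal recurrence: p(k) = p(k-1) + p(k-2) - p(k-5) - p(k-7) + p(k-12) + p(k-15) - ... (offsets j(3j∓1)/2, signs ++--, p(0)=1, p(<0)=0).
DP table for k = 0..189: p(0)=1, p(1)=1, p(2)=2, p(3)=3, p(4)=5, p(5)=7, p(6)=11, p(7)=15, p(8)=22, p(9)=30, p(10)=42, p(11)=56, p(12)=77, p(13)=101, p(14)=135, p(15)=176, p(16)=231, p(17)=297, p(18)=385, p(19)=490, p(20)=627, p(21)=792, p(22)=1002, p(23)=1255, p(24)=1575, p(25)=1958, p(26)=2436, p(27)=3010, p(28)=3718, p(29)=4565, p(30)=5604, p(31)=6842, p(32)=8349, p(33)=10143, p(34)=12310, p(35)=14883, p(36)=17977, p(37)=21637, p(38)=26015, p(39)=31185, p(40)=37338, p(41)=44583, p(42)=53174, p(43)=63261, p(44)=75175, p(45)=89134, p(46)=105558, p(47)=124754, p(48)=147273, p(49)=173525, p(50)=204226, p(51)=239943, p(52)=281589, p(53)=329931, p(54)=386155, p(55)=451276, p(56)=526823, p(57)=614154, p(58)=715220, p(59)=831820, p(60)=966467, p(61)=1121505, p(62)=1300156, p(63)=1505499, p(64)=1741630, p(65)=2012558, p(66)=2323520, p(67)=2679689, p(68)=3087735, p(69)=3554345, p(70)=4087968, p(71)=4697205, p(72)=5392783, p(73)=6185689, p(74)=7089500, p(75)=8118264, p(76)=9289091, p(77)=10619863, p(78)=12132164, p(79)=13848650, p(80)=15796476, p(81)=18004327, p(82)=20506255, p(83)=23338469, p(84)=26543660, p(85)=30167357, p(86)=34262962, p(87)=38887673, p(88)=44108109, p(89)=49995925, p(90)=56634173, p(91)=64112359, p(92)=72533807, p(93)=82010177, p(94)=92669720, p(95)=104651419, p(96)=118114304, p(97)=133230930, p(98)=150198136, p(99)=169229875, p(100)=190569292, p(101)=214481126, p(102)=241265379, p(103)=271248950, p(104)=304801365, p(105)=342325709, p(106)=384276336, p(107)=431149389, p(108)=483502844, p(109)=541946240, p(110)=607163746, p(111)=679903203, p(112)=761002156, p(113)=851376628, p(114)=952050665, p(115)=1064144451, p(116)=1188908248, p(117)=1327710076, p(118)=1482074143, p(119)=1653668665, p(120)=1844349560, p(121)=2056148051, p(122)=2291320912, p(123)=2552338241, p(124)=2841940500, p(125)=3163127352, p(126)=3519222692, p(127)=3913864295, p(128)=4351078600, p(129)=4835271870, p(130)=5371315400, p(131)=5964539504, p(132)=6620830889, p(133)=7346629512, p(134)=8149040695, p(135)=9035836076, p(136)=10015581680, p(137)=11097645016, p(138)=12292341831, p(139)=13610949895, p(140)=15065878135, p(141)=16670689208, p(142)=18440293320, p(143)=20390982757, p(144)=22540654445, p(145)=24908858009, p(146)=27517052599, p(147)=30388671978, p(148)=33549419497, p(149)=37027355200, p(150)=40853235313, p(151)=45060624582, p(152)=49686288421, p(153)=54770336324, p(154)=60356673280, p(155)=66493182097, p(156)=73232243759, p(157)=80630964769, p(158)=88751778802, p(159)=97662728555, p(160)=107438159466, p(161)=118159068427, p(162)=129913904637, p(163)=142798995930, p(164)=156919475295, p(165)=172389800255, p(166)=189334822579, p(167)=207890420102, p(168)=228204732751, p(169)=250438925115, p(170)=274768617130, p(171)=301384802048, p(172)=330495499613, p(173)=362326859895, p(174)=397125074750, p(175)=435157697830, p(176)=476715857290, p(177)=522115831195, p(178)=571701605655, p(179)=625846753120, p(180)=684957390936, p(181)=749474411781, p(182)=819876908323, p(183)=896684817527, p(184)=980462880430, p(185)=1071823774337, p(186)=1171432692373, p(187)=1280011042268, p(188)=1398341745571, p(189)=1527273599625.
Final step: p(190) = p(189) + p(188) - p(185) - p(183) + p(178) + p(175) - p(168) - p(164) + p(155) + p(150) - p(139) - p(133) + p(120) + p(113) - p(98) - p(90) + p(73) + p(64) - p(45) - p(35) + p(14) + p(3)
= 1527273599625 + 1398341745571 - 1071823774337 - 896684817527 + 571701605655 + 435157697830 - 228204732751 - 156919475295 + 66493182097 + 40853235313 - 13610949895 - 7346629512 + 1844349560 + 851376628 - 150198136 - 56634173 + 6185689 + 1741630 - 89134 - 14883 + 135 + 3
= 1667727404093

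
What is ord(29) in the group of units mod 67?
3

67 is prime, so ord(29) divides φ(67) = 66.
Divisors of 66: 1, 2, 3, 6, 11, 22, 33, 66.
Repeated squaring: 29^1 ≡ 29, 29^2 ≡ 37, 29^4 ≡ 29, 29^8 ≡ 37, 29^16 ≡ 29, 29^32 ≡ 37, 29^64 ≡ 29 (mod 67).
Test 29^d mod 67 for each divisor d in increasing order:
29^1 ≡ 29
29^2 ≡ 37
29^3 = 29^2·29^1 ≡ 1  ← first divisor giving 1
The order is 3.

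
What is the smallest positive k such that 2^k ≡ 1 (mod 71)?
35

71 is prime, so ord(2) divides φ(71) = 70.
Divisors of 70: 1, 2, 5, 7, 10, 14, 35, 70.
Repeated squaring: 2^1 ≡ 2, 2^2 ≡ 4, 2^4 ≡ 16, 2^8 ≡ 43, 2^16 ≡ 3, 2^32 ≡ 9, 2^64 ≡ 10 (mod 71).
Test 2^d mod 71 for each divisor d in increasing order:
2^1 ≡ 2
2^2 ≡ 4
2^5 = 2^4·2^1 ≡ 32
2^7 = 2^4·2^2·2^1 ≡ 57
2^10 = 2^8·2^2 ≡ 30
2^14 = 2^8·2^4·2^2 ≡ 54
2^35 = 2^32·2^2·2^1 ≡ 1  ← first divisor giving 1
The order is 35.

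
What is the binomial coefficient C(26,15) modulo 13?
0

Using Lucas' theorem:
Write n=26 and k=15 in base 13:
n in base 13: [2, 0]
k in base 13: [1, 2]
C(26,15) mod 13 = ∏ C(n_i, k_i) mod 13
Digit binomials (mod 13): C(2,1) = 2; C(0,2) = 0 (k_i > n_i)
Product: 2 × 0 = 0 ≡ 0 (mod 13)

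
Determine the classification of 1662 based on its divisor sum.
abundant

Proper divisors of 1662: sum = 1 + 2 + 3 + 6 + 277 + 554 + 831 = 1674
Since 1674 > 1662, 1662 is abundant.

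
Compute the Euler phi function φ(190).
72

190 = 2 × 5 × 19
φ(n) = n × ∏(1 - 1/p) for each prime p dividing n
φ(190) = 190 × (1 - 1/2) × (1 - 1/5) × (1 - 1/19) = 72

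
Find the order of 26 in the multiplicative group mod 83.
41

83 is prime, so ord(26) divides φ(83) = 82.
Divisors of 82: 1, 2, 41, 82.
Repeated squaring: 26^1 ≡ 26, 26^2 ≡ 12, 26^4 ≡ 61, 26^8 ≡ 69, 26^16 ≡ 30, 26^32 ≡ 70, 26^64 ≡ 3 (mod 83).
Test 26^d mod 83 for each divisor d in increasing order:
26^1 ≡ 26
26^2 ≡ 12
26^41 = 26^32·26^8·26^1 ≡ 1  ← first divisor giving 1
The order is 41.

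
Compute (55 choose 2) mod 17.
6

Using Lucas' theorem:
Write n=55 and k=2 in base 17:
n in base 17: [3, 4]
k in base 17: [0, 2]
C(55,2) mod 17 = ∏ C(n_i, k_i) mod 17
Digit binomials (mod 17): C(3,0) = 1; C(4,2) = 6
Product: 1 × 6 = 6 ≡ 6 (mod 17)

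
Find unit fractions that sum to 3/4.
1/2 + 1/4

Greedy algorithm:
3/4: ceiling(4/3) = 2, use 1/2
1/4: ceiling(4/1) = 4, use 1/4
Result: 3/4 = 1/2 + 1/4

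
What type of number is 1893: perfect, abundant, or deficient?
deficient

Proper divisors of 1893: sum = 1 + 3 + 631 = 635
Since 635 < 1893, 1893 is deficient.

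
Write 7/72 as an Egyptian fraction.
1/11 + 1/159 + 1/41976

Greedy algorithm:
7/72: ceiling(72/7) = 11, use 1/11
5/792: ceiling(792/5) = 159, use 1/159
1/41976: ceiling(41976/1) = 41976, use 1/41976
Result: 7/72 = 1/11 + 1/159 + 1/41976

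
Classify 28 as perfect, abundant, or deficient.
perfect

Proper divisors of 28: sum = 1 + 2 + 4 + 7 + 14 = 28
Since 28 = 28, 28 is perfect.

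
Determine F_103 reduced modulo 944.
941

Matrix identity: Q^n = [[F_(n+1), F_n], [F_n, F_(n-1)]] with Q = [[1,1],[1,0]].
n = 103 = 1100111₂. Square-and-multiply, entries mod 944:
Q^1 = [[1,1],[1,0]]
Q^3 = (Q^1)²·Q = [[3,2],[2,1]]
Q^6 = (Q^3)² = [[13,8],[8,5]]
Q^12 = (Q^6)² = [[233,144],[144,89]]
Q^25 = (Q^12)²·Q = [[561,449],[449,112]]
Q^51 = (Q^25)²·Q = [[51,898],[898,97]]
Q^103 = (Q^51)²·Q = [[741,941],[941,744]]
F_103 mod 944 = Q^103[0][1] = 941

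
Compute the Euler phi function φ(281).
280

281 = 281
φ(n) = n × ∏(1 - 1/p) for each prime p dividing n
φ(281) = 281 × (1 - 1/281) = 280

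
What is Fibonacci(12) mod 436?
144

Matrix identity: Q^n = [[F_(n+1), F_n], [F_n, F_(n-1)]] with Q = [[1,1],[1,0]].
n = 12 = 1100₂. Square-and-multiply, entries mod 436:
Q^1 = [[1,1],[1,0]]
Q^3 = (Q^1)²·Q = [[3,2],[2,1]]
Q^6 = (Q^3)² = [[13,8],[8,5]]
Q^12 = (Q^6)² = [[233,144],[144,89]]
F_12 mod 436 = Q^12[0][1] = 144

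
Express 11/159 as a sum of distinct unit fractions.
1/15 + 1/398 + 1/316410

Greedy algorithm:
11/159: ceiling(159/11) = 15, use 1/15
2/795: ceiling(795/2) = 398, use 1/398
1/316410: ceiling(316410/1) = 316410, use 1/316410
Result: 11/159 = 1/15 + 1/398 + 1/316410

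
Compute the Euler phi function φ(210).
48

210 = 2 × 3 × 5 × 7
φ(n) = n × ∏(1 - 1/p) for each prime p dividing n
φ(210) = 210 × (1 - 1/2) × (1 - 1/3) × (1 - 1/5) × (1 - 1/7) = 48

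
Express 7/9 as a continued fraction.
[0; 1, 3, 2]

Euclidean algorithm steps:
7 = 0 × 9 + 7
9 = 1 × 7 + 2
7 = 3 × 2 + 1
2 = 2 × 1 + 0
Continued fraction: [0; 1, 3, 2]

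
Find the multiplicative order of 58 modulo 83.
82

83 is prime, so ord(58) divides φ(83) = 82.
Divisors of 82: 1, 2, 41, 82.
Repeated squaring: 58^1 ≡ 58, 58^2 ≡ 44, 58^4 ≡ 27, 58^8 ≡ 65, 58^16 ≡ 75, 58^32 ≡ 64, 58^64 ≡ 29 (mod 83).
Test 58^d mod 83 for each divisor d in increasing order:
58^1 ≡ 58
58^2 ≡ 44
58^41 = 58^32·58^8·58^1 ≡ 82
58^82 = 58^64·58^16·58^2 ≡ 1  ← first divisor giving 1
The order is 82.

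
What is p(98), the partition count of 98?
150198136

p(n) counts ways to write n as a sum of positive integers (order ignored).
Euler's pentagonal recurrence: p(k) = p(k-1) + p(k-2) - p(k-5) - p(k-7) + p(k-12) + p(k-15) - ... (offsets j(3j∓1)/2, signs ++--, p(0)=1, p(<0)=0).
DP table for k = 0..97: p(0)=1, p(1)=1, p(2)=2, p(3)=3, p(4)=5, p(5)=7, p(6)=11, p(7)=15, p(8)=22, p(9)=30, p(10)=42, p(11)=56, p(12)=77, p(13)=101, p(14)=135, p(15)=176, p(16)=231, p(17)=297, p(18)=385, p(19)=490, p(20)=627, p(21)=792, p(22)=1002, p(23)=1255, p(24)=1575, p(25)=1958, p(26)=2436, p(27)=3010, p(28)=3718, p(29)=4565, p(30)=5604, p(31)=6842, p(32)=8349, p(33)=10143, p(34)=12310, p(35)=14883, p(36)=17977, p(37)=21637, p(38)=26015, p(39)=31185, p(40)=37338, p(41)=44583, p(42)=53174, p(43)=63261, p(44)=75175, p(45)=89134, p(46)=105558, p(47)=124754, p(48)=147273, p(49)=173525, p(50)=204226, p(51)=239943, p(52)=281589, p(53)=329931, p(54)=386155, p(55)=451276, p(56)=526823, p(57)=614154, p(58)=715220, p(59)=831820, p(60)=966467, p(61)=1121505, p(62)=1300156, p(63)=1505499, p(64)=1741630, p(65)=2012558, p(66)=2323520, p(67)=2679689, p(68)=3087735, p(69)=3554345, p(70)=4087968, p(71)=4697205, p(72)=5392783, p(73)=6185689, p(74)=7089500, p(75)=8118264, p(76)=9289091, p(77)=10619863, p(78)=12132164, p(79)=13848650, p(80)=15796476, p(81)=18004327, p(82)=20506255, p(83)=23338469, p(84)=26543660, p(85)=30167357, p(86)=34262962, p(87)=38887673, p(88)=44108109, p(89)=49995925, p(90)=56634173, p(91)=64112359, p(92)=72533807, p(93)=82010177, p(94)=92669720, p(95)=104651419, p(96)=118114304, p(97)=133230930.
Final step: p(98) = p(97) + p(96) - p(93) - p(91) + p(86) + p(83) - p(76) - p(72) + p(63) + p(58) - p(47) - p(41) + p(28) + p(21) - p(6)
= 133230930 + 118114304 - 82010177 - 64112359 + 34262962 + 23338469 - 9289091 - 5392783 + 1505499 + 715220 - 124754 - 44583 + 3718 + 792 - 11
= 150198136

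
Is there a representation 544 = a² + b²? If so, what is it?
12² + 20² (a=12, b=20)

Factorization: 544 = 2^5 × 17
By Fermat: n is sum of two squares iff every prime p ≡ 3 (mod 4) appears to even power.
All primes ≡ 3 (mod 4) appear to even power.
Search a = 0, 1, 2, … for 544 - a² a perfect square: first hit at a = 12: 544 - 144 = 400 = 20².
544 = 12² + 20² = 144 + 400 ✓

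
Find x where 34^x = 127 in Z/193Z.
77

Baby-step giant-step with step n = ⌈√193⌉ = 14.
Baby steps 34^j mod 193 (j:value) for j=0..13: 0:1, 1:34, 2:191, 3:125, 4:4, 5:136, 6:185, 7:114, 8:16, 9:158, 10:161, 11:70, 12:64, 13:53.
Giant-step multiplier: 34^(-14) ≡ 34^(192-14) = 34^178 ≡ 98 (mod 193).
Giant steps γ_i = 127·98^i mod 193: γ_0=127, γ_1=94, γ_2=141, γ_3=115, γ_4=76, γ_5=114 (in table at j=7).
x = i·n + j = 5·14 + 7 = 77.
Check: 34^77 ≡ 127 (mod 193).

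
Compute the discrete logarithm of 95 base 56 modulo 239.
23

Baby-step giant-step with step n = ⌈√239⌉ = 16.
Baby steps 56^j mod 239 (j:value) for j=0..15: 0:1, 1:56, 2:29, 3:190, 4:124, 5:13, 6:11, 7:138, 8:80, 9:178, 10:169, 11:143, 12:121, 13:84, 14:163, 15:46.
Giant-step multiplier: 56^(-16) ≡ 56^(238-16) = 56^222 ≡ 9 (mod 239).
Giant steps γ_i = 95·9^i mod 239: γ_0=95, γ_1=138 (in table at j=7).
x = i·n + j = 1·16 + 7 = 23.
Check: 56^23 ≡ 95 (mod 239).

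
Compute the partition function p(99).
169229875

p(n) counts ways to write n as a sum of positive integers (order ignored).
Euler's pentagonal recurrence: p(k) = p(k-1) + p(k-2) - p(k-5) - p(k-7) + p(k-12) + p(k-15) - ... (offsets j(3j∓1)/2, signs ++--, p(0)=1, p(<0)=0).
DP table for k = 0..98: p(0)=1, p(1)=1, p(2)=2, p(3)=3, p(4)=5, p(5)=7, p(6)=11, p(7)=15, p(8)=22, p(9)=30, p(10)=42, p(11)=56, p(12)=77, p(13)=101, p(14)=135, p(15)=176, p(16)=231, p(17)=297, p(18)=385, p(19)=490, p(20)=627, p(21)=792, p(22)=1002, p(23)=1255, p(24)=1575, p(25)=1958, p(26)=2436, p(27)=3010, p(28)=3718, p(29)=4565, p(30)=5604, p(31)=6842, p(32)=8349, p(33)=10143, p(34)=12310, p(35)=14883, p(36)=17977, p(37)=21637, p(38)=26015, p(39)=31185, p(40)=37338, p(41)=44583, p(42)=53174, p(43)=63261, p(44)=75175, p(45)=89134, p(46)=105558, p(47)=124754, p(48)=147273, p(49)=173525, p(50)=204226, p(51)=239943, p(52)=281589, p(53)=329931, p(54)=386155, p(55)=451276, p(56)=526823, p(57)=614154, p(58)=715220, p(59)=831820, p(60)=966467, p(61)=1121505, p(62)=1300156, p(63)=1505499, p(64)=1741630, p(65)=2012558, p(66)=2323520, p(67)=2679689, p(68)=3087735, p(69)=3554345, p(70)=4087968, p(71)=4697205, p(72)=5392783, p(73)=6185689, p(74)=7089500, p(75)=8118264, p(76)=9289091, p(77)=10619863, p(78)=12132164, p(79)=13848650, p(80)=15796476, p(81)=18004327, p(82)=20506255, p(83)=23338469, p(84)=26543660, p(85)=30167357, p(86)=34262962, p(87)=38887673, p(88)=44108109, p(89)=49995925, p(90)=56634173, p(91)=64112359, p(92)=72533807, p(93)=82010177, p(94)=92669720, p(95)=104651419, p(96)=118114304, p(97)=133230930, p(98)=150198136.
Final step: p(99) = p(98) + p(97) - p(94) - p(92) + p(87) + p(84) - p(77) - p(73) + p(64) + p(59) - p(48) - p(42) + p(29) + p(22) - p(7)
= 150198136 + 133230930 - 92669720 - 72533807 + 38887673 + 26543660 - 10619863 - 6185689 + 1741630 + 831820 - 147273 - 53174 + 4565 + 1002 - 15
= 169229875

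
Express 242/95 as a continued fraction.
[2; 1, 1, 4, 1, 3, 2]

Euclidean algorithm steps:
242 = 2 × 95 + 52
95 = 1 × 52 + 43
52 = 1 × 43 + 9
43 = 4 × 9 + 7
9 = 1 × 7 + 2
7 = 3 × 2 + 1
2 = 2 × 1 + 0
Continued fraction: [2; 1, 1, 4, 1, 3, 2]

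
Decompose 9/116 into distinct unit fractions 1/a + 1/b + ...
1/13 + 1/1508

Greedy algorithm:
9/116: ceiling(116/9) = 13, use 1/13
1/1508: ceiling(1508/1) = 1508, use 1/1508
Result: 9/116 = 1/13 + 1/1508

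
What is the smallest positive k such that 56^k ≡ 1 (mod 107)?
53

107 is prime, so ord(56) divides φ(107) = 106.
Divisors of 106: 1, 2, 53, 106.
Repeated squaring: 56^1 ≡ 56, 56^2 ≡ 33, 56^4 ≡ 19, 56^8 ≡ 40, 56^16 ≡ 102, 56^32 ≡ 25, 56^64 ≡ 90 (mod 107).
Test 56^d mod 107 for each divisor d in increasing order:
56^1 ≡ 56
56^2 ≡ 33
56^53 = 56^32·56^16·56^4·56^1 ≡ 1  ← first divisor giving 1
The order is 53.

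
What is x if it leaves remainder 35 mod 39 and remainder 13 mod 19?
659

Using Chinese Remainder Theorem:
M = 39 × 19 = 741
M1 = 19, M2 = 39
y1 = 19^(-1) mod 39 = 37
y2 = 39^(-1) mod 19 = 1
x = (35×19×37 + 13×39×1) mod 741 = 659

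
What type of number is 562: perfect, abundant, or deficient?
deficient

Proper divisors of 562: sum = 1 + 2 + 281 = 284
Since 284 < 562, 562 is deficient.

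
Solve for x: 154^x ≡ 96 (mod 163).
112

Baby-step giant-step with step n = ⌈√163⌉ = 13.
Baby steps 154^j mod 163 (j:value) for j=0..12: 0:1, 1:154, 2:81, 3:86, 4:41, 5:120, 6:61, 7:103, 8:51, 9:30, 10:56, 11:148, 12:135.
Giant-step multiplier: 154^(-13) ≡ 154^(162-13) = 154^149 ≡ 11 (mod 163).
Giant steps γ_i = 96·11^i mod 163: γ_0=96, γ_1=78, γ_2=43, γ_3=147, γ_4=150, γ_5=20, γ_6=57, γ_7=138, γ_8=51 (in table at j=8).
x = i·n + j = 8·13 + 8 = 112.
Check: 154^112 ≡ 96 (mod 163).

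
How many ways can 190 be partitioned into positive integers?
1667727404093

p(n) counts ways to write n as a sum of positive integers (order ignored).
Euler's pentagonal recurrence: p(k) = p(k-1) + p(k-2) - p(k-5) - p(k-7) + p(k-12) + p(k-15) - ... (offsets j(3j∓1)/2, signs ++--, p(0)=1, p(<0)=0).
DP table for k = 0..189: p(0)=1, p(1)=1, p(2)=2, p(3)=3, p(4)=5, p(5)=7, p(6)=11, p(7)=15, p(8)=22, p(9)=30, p(10)=42, p(11)=56, p(12)=77, p(13)=101, p(14)=135, p(15)=176, p(16)=231, p(17)=297, p(18)=385, p(19)=490, p(20)=627, p(21)=792, p(22)=1002, p(23)=1255, p(24)=1575, p(25)=1958, p(26)=2436, p(27)=3010, p(28)=3718, p(29)=4565, p(30)=5604, p(31)=6842, p(32)=8349, p(33)=10143, p(34)=12310, p(35)=14883, p(36)=17977, p(37)=21637, p(38)=26015, p(39)=31185, p(40)=37338, p(41)=44583, p(42)=53174, p(43)=63261, p(44)=75175, p(45)=89134, p(46)=105558, p(47)=124754, p(48)=147273, p(49)=173525, p(50)=204226, p(51)=239943, p(52)=281589, p(53)=329931, p(54)=386155, p(55)=451276, p(56)=526823, p(57)=614154, p(58)=715220, p(59)=831820, p(60)=966467, p(61)=1121505, p(62)=1300156, p(63)=1505499, p(64)=1741630, p(65)=2012558, p(66)=2323520, p(67)=2679689, p(68)=3087735, p(69)=3554345, p(70)=4087968, p(71)=4697205, p(72)=5392783, p(73)=6185689, p(74)=7089500, p(75)=8118264, p(76)=9289091, p(77)=10619863, p(78)=12132164, p(79)=13848650, p(80)=15796476, p(81)=18004327, p(82)=20506255, p(83)=23338469, p(84)=26543660, p(85)=30167357, p(86)=34262962, p(87)=38887673, p(88)=44108109, p(89)=49995925, p(90)=56634173, p(91)=64112359, p(92)=72533807, p(93)=82010177, p(94)=92669720, p(95)=104651419, p(96)=118114304, p(97)=133230930, p(98)=150198136, p(99)=169229875, p(100)=190569292, p(101)=214481126, p(102)=241265379, p(103)=271248950, p(104)=304801365, p(105)=342325709, p(106)=384276336, p(107)=431149389, p(108)=483502844, p(109)=541946240, p(110)=607163746, p(111)=679903203, p(112)=761002156, p(113)=851376628, p(114)=952050665, p(115)=1064144451, p(116)=1188908248, p(117)=1327710076, p(118)=1482074143, p(119)=1653668665, p(120)=1844349560, p(121)=2056148051, p(122)=2291320912, p(123)=2552338241, p(124)=2841940500, p(125)=3163127352, p(126)=3519222692, p(127)=3913864295, p(128)=4351078600, p(129)=4835271870, p(130)=5371315400, p(131)=5964539504, p(132)=6620830889, p(133)=7346629512, p(134)=8149040695, p(135)=9035836076, p(136)=10015581680, p(137)=11097645016, p(138)=12292341831, p(139)=13610949895, p(140)=15065878135, p(141)=16670689208, p(142)=18440293320, p(143)=20390982757, p(144)=22540654445, p(145)=24908858009, p(146)=27517052599, p(147)=30388671978, p(148)=33549419497, p(149)=37027355200, p(150)=40853235313, p(151)=45060624582, p(152)=49686288421, p(153)=54770336324, p(154)=60356673280, p(155)=66493182097, p(156)=73232243759, p(157)=80630964769, p(158)=88751778802, p(159)=97662728555, p(160)=107438159466, p(161)=118159068427, p(162)=129913904637, p(163)=142798995930, p(164)=156919475295, p(165)=172389800255, p(166)=189334822579, p(167)=207890420102, p(168)=228204732751, p(169)=250438925115, p(170)=274768617130, p(171)=301384802048, p(172)=330495499613, p(173)=362326859895, p(174)=397125074750, p(175)=435157697830, p(176)=476715857290, p(177)=522115831195, p(178)=571701605655, p(179)=625846753120, p(180)=684957390936, p(181)=749474411781, p(182)=819876908323, p(183)=896684817527, p(184)=980462880430, p(185)=1071823774337, p(186)=1171432692373, p(187)=1280011042268, p(188)=1398341745571, p(189)=1527273599625.
Final step: p(190) = p(189) + p(188) - p(185) - p(183) + p(178) + p(175) - p(168) - p(164) + p(155) + p(150) - p(139) - p(133) + p(120) + p(113) - p(98) - p(90) + p(73) + p(64) - p(45) - p(35) + p(14) + p(3)
= 1527273599625 + 1398341745571 - 1071823774337 - 896684817527 + 571701605655 + 435157697830 - 228204732751 - 156919475295 + 66493182097 + 40853235313 - 13610949895 - 7346629512 + 1844349560 + 851376628 - 150198136 - 56634173 + 6185689 + 1741630 - 89134 - 14883 + 135 + 3
= 1667727404093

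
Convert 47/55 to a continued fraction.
[0; 1, 5, 1, 7]

Euclidean algorithm steps:
47 = 0 × 55 + 47
55 = 1 × 47 + 8
47 = 5 × 8 + 7
8 = 1 × 7 + 1
7 = 7 × 1 + 0
Continued fraction: [0; 1, 5, 1, 7]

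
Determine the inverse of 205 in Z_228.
109

gcd(205, 228) = 1, so the inverse exists.
Extended Euclidean algorithm on (228, 205):
228 = 1 × 205 + 23  ⟹  23 = (1)·228 + (-1)·205
205 = 8 × 23 + 21  ⟹  21 = (-8)·228 + (9)·205
23 = 1 × 21 + 2  ⟹  2 = (9)·228 + (-10)·205
21 = 10 × 2 + 1  ⟹  1 = (-98)·228 + (109)·205
So (109)·205 ≡ 1 (mod 228), i.e. 205^(-1) ≡ 109 (mod 228).
Check: 205 × 109 = 22345 ≡ 1 (mod 228)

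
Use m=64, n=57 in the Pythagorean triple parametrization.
(847, 7296, 7345)

Euclid's formula: a = m² - n², b = 2mn, c = m² + n²
m = 64, n = 57
a = 64² - 57² = 4096 - 3249 = 847
b = 2 × 64 × 57 = 7296
c = 64² + 57² = 4096 + 3249 = 7345
Verification: 847² + 7296² = 717409 + 53231616 = 53949025 = 7345² ✓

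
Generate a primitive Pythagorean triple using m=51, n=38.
(1157, 3876, 4045)

Euclid's formula: a = m² - n², b = 2mn, c = m² + n²
m = 51, n = 38
a = 51² - 38² = 2601 - 1444 = 1157
b = 2 × 51 × 38 = 3876
c = 51² + 38² = 2601 + 1444 = 4045
Verification: 1157² + 3876² = 1338649 + 15023376 = 16362025 = 4045² ✓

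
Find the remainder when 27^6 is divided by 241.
216

Repeated squaring. Binary of 6 = 110.
27^1 ≡ 27 (mod 241); 27^2 ≡ 6 (mod 241); 27^4 ≡ 36 (mod 241)
27^6 = 27^2 × 27^4 ≡ 216 (mod 241)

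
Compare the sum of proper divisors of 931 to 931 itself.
deficient

Proper divisors of 931: sum = 1 + 7 + 19 + 49 + 133 = 209
Since 209 < 931, 931 is deficient.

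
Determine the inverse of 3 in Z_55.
37

gcd(3, 55) = 1, so the inverse exists.
Extended Euclidean algorithm on (55, 3):
55 = 18 × 3 + 1  ⟹  1 = (1)·55 + (-18)·3
So (-18)·3 ≡ 1 (mod 55), i.e. 3^(-1) ≡ -18 ≡ 37 (mod 55).
Check: 3 × 37 = 111 ≡ 1 (mod 55)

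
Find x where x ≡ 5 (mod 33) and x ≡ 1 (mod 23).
599

Using Chinese Remainder Theorem:
M = 33 × 23 = 759
M1 = 23, M2 = 33
y1 = 23^(-1) mod 33 = 23
y2 = 33^(-1) mod 23 = 7
x = (5×23×23 + 1×33×7) mod 759 = 599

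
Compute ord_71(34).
14

71 is prime, so ord(34) divides φ(71) = 70.
Divisors of 70: 1, 2, 5, 7, 10, 14, 35, 70.
Repeated squaring: 34^1 ≡ 34, 34^2 ≡ 20, 34^4 ≡ 45, 34^8 ≡ 37, 34^16 ≡ 20, 34^32 ≡ 45, 34^64 ≡ 37 (mod 71).
Test 34^d mod 71 for each divisor d in increasing order:
34^1 ≡ 34
34^2 ≡ 20
34^5 = 34^4·34^1 ≡ 39
34^7 = 34^4·34^2·34^1 ≡ 70
34^10 = 34^8·34^2 ≡ 30
34^14 = 34^8·34^4·34^2 ≡ 1  ← first divisor giving 1
The order is 14.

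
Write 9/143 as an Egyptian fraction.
1/16 + 1/2288

Greedy algorithm:
9/143: ceiling(143/9) = 16, use 1/16
1/2288: ceiling(2288/1) = 2288, use 1/2288
Result: 9/143 = 1/16 + 1/2288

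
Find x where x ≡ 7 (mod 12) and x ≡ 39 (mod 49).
235

Using Chinese Remainder Theorem:
M = 12 × 49 = 588
M1 = 49, M2 = 12
y1 = 49^(-1) mod 12 = 1
y2 = 12^(-1) mod 49 = 45
x = (7×49×1 + 39×12×45) mod 588 = 235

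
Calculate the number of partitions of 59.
831820

p(n) counts ways to write n as a sum of positive integers (order ignored).
Euler's pentagonal recurrence: p(k) = p(k-1) + p(k-2) - p(k-5) - p(k-7) + p(k-12) + p(k-15) - ... (offsets j(3j∓1)/2, signs ++--, p(0)=1, p(<0)=0).
DP table for k = 0..58: p(0)=1, p(1)=1, p(2)=2, p(3)=3, p(4)=5, p(5)=7, p(6)=11, p(7)=15, p(8)=22, p(9)=30, p(10)=42, p(11)=56, p(12)=77, p(13)=101, p(14)=135, p(15)=176, p(16)=231, p(17)=297, p(18)=385, p(19)=490, p(20)=627, p(21)=792, p(22)=1002, p(23)=1255, p(24)=1575, p(25)=1958, p(26)=2436, p(27)=3010, p(28)=3718, p(29)=4565, p(30)=5604, p(31)=6842, p(32)=8349, p(33)=10143, p(34)=12310, p(35)=14883, p(36)=17977, p(37)=21637, p(38)=26015, p(39)=31185, p(40)=37338, p(41)=44583, p(42)=53174, p(43)=63261, p(44)=75175, p(45)=89134, p(46)=105558, p(47)=124754, p(48)=147273, p(49)=173525, p(50)=204226, p(51)=239943, p(52)=281589, p(53)=329931, p(54)=386155, p(55)=451276, p(56)=526823, p(57)=614154, p(58)=715220.
Final step: p(59) = p(58) + p(57) - p(54) - p(52) + p(47) + p(44) - p(37) - p(33) + p(24) + p(19) - p(8) - p(2)
= 715220 + 614154 - 386155 - 281589 + 124754 + 75175 - 21637 - 10143 + 1575 + 490 - 22 - 2
= 831820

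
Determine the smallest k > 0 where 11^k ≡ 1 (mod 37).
6

37 is prime, so ord(11) divides φ(37) = 36.
Divisors of 36: 1, 2, 3, 4, 6, 9, 12, 18, 36.
Repeated squaring: 11^1 ≡ 11, 11^2 ≡ 10, 11^4 ≡ 26, 11^8 ≡ 10, 11^16 ≡ 26, 11^32 ≡ 10 (mod 37).
Test 11^d mod 37 for each divisor d in increasing order:
11^1 ≡ 11
11^2 ≡ 10
11^3 = 11^2·11^1 ≡ 36
11^4 ≡ 26
11^6 = 11^4·11^2 ≡ 1  ← first divisor giving 1
The order is 6.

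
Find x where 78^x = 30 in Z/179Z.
49

Baby-step giant-step with step n = ⌈√179⌉ = 14.
Baby steps 78^j mod 179 (j:value) for j=0..13: 0:1, 1:78, 2:177, 3:23, 4:4, 5:133, 6:171, 7:92, 8:16, 9:174, 10:147, 11:10, 12:64, 13:159.
Giant-step multiplier: 78^(-14) ≡ 78^(178-14) = 78^164 ≡ 172 (mod 179).
Giant steps γ_i = 30·172^i mod 179: γ_0=30, γ_1=148, γ_2=38, γ_3=92 (in table at j=7).
x = i·n + j = 3·14 + 7 = 49.
Check: 78^49 ≡ 30 (mod 179).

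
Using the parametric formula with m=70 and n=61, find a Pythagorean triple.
(1179, 8540, 8621)

Euclid's formula: a = m² - n², b = 2mn, c = m² + n²
m = 70, n = 61
a = 70² - 61² = 4900 - 3721 = 1179
b = 2 × 70 × 61 = 8540
c = 70² + 61² = 4900 + 3721 = 8621
Verification: 1179² + 8540² = 1390041 + 72931600 = 74321641 = 8621² ✓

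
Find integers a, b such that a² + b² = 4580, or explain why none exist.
22² + 64² (a=22, b=64)

Factorization: 4580 = 2^2 × 5 × 229
By Fermat: n is sum of two squares iff every prime p ≡ 3 (mod 4) appears to even power.
All primes ≡ 3 (mod 4) appear to even power.
Search a = 0, 1, 2, … for 4580 - a² a perfect square: first hit at a = 22: 4580 - 484 = 4096 = 64².
4580 = 22² + 64² = 484 + 4096 ✓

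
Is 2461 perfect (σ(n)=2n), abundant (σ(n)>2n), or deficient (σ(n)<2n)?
deficient

Proper divisors of 2461: sum = 1 + 23 + 107 = 131
Since 131 < 2461, 2461 is deficient.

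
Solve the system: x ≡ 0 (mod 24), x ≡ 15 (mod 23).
360

Using Chinese Remainder Theorem:
M = 24 × 23 = 552
M1 = 23, M2 = 24
y1 = 23^(-1) mod 24 = 23
y2 = 24^(-1) mod 23 = 1
x = (0×23×23 + 15×24×1) mod 552 = 360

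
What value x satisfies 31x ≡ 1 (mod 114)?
103

gcd(31, 114) = 1, so the inverse exists.
Extended Euclidean algorithm on (114, 31):
114 = 3 × 31 + 21  ⟹  21 = (1)·114 + (-3)·31
31 = 1 × 21 + 10  ⟹  10 = (-1)·114 + (4)·31
21 = 2 × 10 + 1  ⟹  1 = (3)·114 + (-11)·31
So (-11)·31 ≡ 1 (mod 114), i.e. 31^(-1) ≡ -11 ≡ 103 (mod 114).
Check: 31 × 103 = 3193 ≡ 1 (mod 114)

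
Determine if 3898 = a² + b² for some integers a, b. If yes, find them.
33² + 53² (a=33, b=53)

Factorization: 3898 = 2 × 1949
By Fermat: n is sum of two squares iff every prime p ≡ 3 (mod 4) appears to even power.
All primes ≡ 3 (mod 4) appear to even power.
Search a = 0, 1, 2, … for 3898 - a² a perfect square: first hit at a = 33: 3898 - 1089 = 2809 = 53².
3898 = 33² + 53² = 1089 + 2809 ✓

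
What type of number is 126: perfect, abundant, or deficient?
abundant

Proper divisors of 126: sum = 1 + 2 + 3 + 6 + 7 + 9 + 14 + 18 + 21 + 42 + 63 = 186
Since 186 > 126, 126 is abundant.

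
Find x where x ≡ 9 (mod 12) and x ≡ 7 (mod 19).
45

Using Chinese Remainder Theorem:
M = 12 × 19 = 228
M1 = 19, M2 = 12
y1 = 19^(-1) mod 12 = 7
y2 = 12^(-1) mod 19 = 8
x = (9×19×7 + 7×12×8) mod 228 = 45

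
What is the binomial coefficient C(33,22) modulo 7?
6

Using Lucas' theorem:
Write n=33 and k=22 in base 7:
n in base 7: [4, 5]
k in base 7: [3, 1]
C(33,22) mod 7 = ∏ C(n_i, k_i) mod 7
Digit binomials (mod 7): C(4,3) = 4; C(5,1) = 5
Product: 4 × 5 = 20 ≡ 6 (mod 7)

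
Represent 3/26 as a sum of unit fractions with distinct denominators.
1/9 + 1/234

Greedy algorithm:
3/26: ceiling(26/3) = 9, use 1/9
1/234: ceiling(234/1) = 234, use 1/234
Result: 3/26 = 1/9 + 1/234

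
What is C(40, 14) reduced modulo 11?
6

Using Lucas' theorem:
Write n=40 and k=14 in base 11:
n in base 11: [3, 7]
k in base 11: [1, 3]
C(40,14) mod 11 = ∏ C(n_i, k_i) mod 11
Digit binomials (mod 11): C(3,1) = 3; C(7,3) = 35 ≡ 2
Product: 3 × 2 = 6 ≡ 6 (mod 11)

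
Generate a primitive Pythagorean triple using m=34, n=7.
(1107, 476, 1205)

Euclid's formula: a = m² - n², b = 2mn, c = m² + n²
m = 34, n = 7
a = 34² - 7² = 1156 - 49 = 1107
b = 2 × 34 × 7 = 476
c = 34² + 7² = 1156 + 49 = 1205
Verification: 1107² + 476² = 1225449 + 226576 = 1452025 = 1205² ✓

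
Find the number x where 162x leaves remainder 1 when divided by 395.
178

gcd(162, 395) = 1, so the inverse exists.
Extended Euclidean algorithm on (395, 162):
395 = 2 × 162 + 71  ⟹  71 = (1)·395 + (-2)·162
162 = 2 × 71 + 20  ⟹  20 = (-2)·395 + (5)·162
71 = 3 × 20 + 11  ⟹  11 = (7)·395 + (-17)·162
20 = 1 × 11 + 9  ⟹  9 = (-9)·395 + (22)·162
11 = 1 × 9 + 2  ⟹  2 = (16)·395 + (-39)·162
9 = 4 × 2 + 1  ⟹  1 = (-73)·395 + (178)·162
So (178)·162 ≡ 1 (mod 395), i.e. 162^(-1) ≡ 178 (mod 395).
Check: 162 × 178 = 28836 ≡ 1 (mod 395)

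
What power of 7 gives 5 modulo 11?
2

Baby-step giant-step with step n = ⌈√11⌉ = 4.
Baby steps 7^j mod 11 (j:value) for j=0..3: 0:1, 1:7, 2:5, 3:2.
h = 5 is already in the table at j=2, so x = 2.
Check: 7^2 ≡ 5 (mod 11).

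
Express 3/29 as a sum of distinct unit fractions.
1/10 + 1/290

Greedy algorithm:
3/29: ceiling(29/3) = 10, use 1/10
1/290: ceiling(290/1) = 290, use 1/290
Result: 3/29 = 1/10 + 1/290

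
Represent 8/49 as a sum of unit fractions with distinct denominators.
1/7 + 1/49

Greedy algorithm:
8/49: ceiling(49/8) = 7, use 1/7
1/49: ceiling(49/1) = 49, use 1/49
Result: 8/49 = 1/7 + 1/49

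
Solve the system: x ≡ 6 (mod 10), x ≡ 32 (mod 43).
376

Using Chinese Remainder Theorem:
M = 10 × 43 = 430
M1 = 43, M2 = 10
y1 = 43^(-1) mod 10 = 7
y2 = 10^(-1) mod 43 = 13
x = (6×43×7 + 32×10×13) mod 430 = 376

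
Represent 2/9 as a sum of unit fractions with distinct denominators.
1/5 + 1/45

Greedy algorithm:
2/9: ceiling(9/2) = 5, use 1/5
1/45: ceiling(45/1) = 45, use 1/45
Result: 2/9 = 1/5 + 1/45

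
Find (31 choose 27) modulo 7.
0

Using Lucas' theorem:
Write n=31 and k=27 in base 7:
n in base 7: [4, 3]
k in base 7: [3, 6]
C(31,27) mod 7 = ∏ C(n_i, k_i) mod 7
Digit binomials (mod 7): C(4,3) = 4; C(3,6) = 0 (k_i > n_i)
Product: 4 × 0 = 0 ≡ 0 (mod 7)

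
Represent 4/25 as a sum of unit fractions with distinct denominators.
1/7 + 1/59 + 1/5163 + 1/53307975

Greedy algorithm:
4/25: ceiling(25/4) = 7, use 1/7
3/175: ceiling(175/3) = 59, use 1/59
2/10325: ceiling(10325/2) = 5163, use 1/5163
1/53307975: ceiling(53307975/1) = 53307975, use 1/53307975
Result: 4/25 = 1/7 + 1/59 + 1/5163 + 1/53307975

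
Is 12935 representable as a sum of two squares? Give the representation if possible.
Not possible

Factorization: 12935 = 5 × 13 × 199
By Fermat: n is sum of two squares iff every prime p ≡ 3 (mod 4) appears to even power.
Prime(s) ≡ 3 (mod 4) with odd exponent: [(199, 1)]
Therefore 12935 cannot be expressed as a² + b².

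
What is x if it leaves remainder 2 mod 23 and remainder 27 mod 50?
577

Using Chinese Remainder Theorem:
M = 23 × 50 = 1150
M1 = 50, M2 = 23
y1 = 50^(-1) mod 23 = 6
y2 = 23^(-1) mod 50 = 37
x = (2×50×6 + 27×23×37) mod 1150 = 577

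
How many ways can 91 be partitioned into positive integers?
64112359

p(n) counts ways to write n as a sum of positive integers (order ignored).
Euler's pentagonal recurrence: p(k) = p(k-1) + p(k-2) - p(k-5) - p(k-7) + p(k-12) + p(k-15) - ... (offsets j(3j∓1)/2, signs ++--, p(0)=1, p(<0)=0).
DP table for k = 0..90: p(0)=1, p(1)=1, p(2)=2, p(3)=3, p(4)=5, p(5)=7, p(6)=11, p(7)=15, p(8)=22, p(9)=30, p(10)=42, p(11)=56, p(12)=77, p(13)=101, p(14)=135, p(15)=176, p(16)=231, p(17)=297, p(18)=385, p(19)=490, p(20)=627, p(21)=792, p(22)=1002, p(23)=1255, p(24)=1575, p(25)=1958, p(26)=2436, p(27)=3010, p(28)=3718, p(29)=4565, p(30)=5604, p(31)=6842, p(32)=8349, p(33)=10143, p(34)=12310, p(35)=14883, p(36)=17977, p(37)=21637, p(38)=26015, p(39)=31185, p(40)=37338, p(41)=44583, p(42)=53174, p(43)=63261, p(44)=75175, p(45)=89134, p(46)=105558, p(47)=124754, p(48)=147273, p(49)=173525, p(50)=204226, p(51)=239943, p(52)=281589, p(53)=329931, p(54)=386155, p(55)=451276, p(56)=526823, p(57)=614154, p(58)=715220, p(59)=831820, p(60)=966467, p(61)=1121505, p(62)=1300156, p(63)=1505499, p(64)=1741630, p(65)=2012558, p(66)=2323520, p(67)=2679689, p(68)=3087735, p(69)=3554345, p(70)=4087968, p(71)=4697205, p(72)=5392783, p(73)=6185689, p(74)=7089500, p(75)=8118264, p(76)=9289091, p(77)=10619863, p(78)=12132164, p(79)=13848650, p(80)=15796476, p(81)=18004327, p(82)=20506255, p(83)=23338469, p(84)=26543660, p(85)=30167357, p(86)=34262962, p(87)=38887673, p(88)=44108109, p(89)=49995925, p(90)=56634173.
Final step: p(91) = p(90) + p(89) - p(86) - p(84) + p(79) + p(76) - p(69) - p(65) + p(56) + p(51) - p(40) - p(34) + p(21) + p(14)
= 56634173 + 49995925 - 34262962 - 26543660 + 13848650 + 9289091 - 3554345 - 2012558 + 526823 + 239943 - 37338 - 12310 + 792 + 135
= 64112359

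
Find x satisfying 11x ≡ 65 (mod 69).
x ≡ 31 (mod 69)

gcd(11, 69) = 1, which divides 65, so solutions exist.
Find 11^(-1) mod 69 by the extended Euclidean algorithm:
69 = 6 × 11 + 3  ⟹  3 = (1)·69 + (-6)·11
11 = 3 × 3 + 2  ⟹  2 = (-3)·69 + (19)·11
3 = 1 × 2 + 1  ⟹  1 = (4)·69 + (-25)·11
So (-25)·11 ≡ 1 (mod 69), i.e. 11^(-1) ≡ -25 ≡ 44 (mod 69).
x ≡ 44 × 65 = 2860 ≡ 31 (mod 69).
Check: 11 × 31 = 341 ≡ 65 (mod 69).
Unique solution: x ≡ 31 (mod 69)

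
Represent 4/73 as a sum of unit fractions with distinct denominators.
1/19 + 1/463 + 1/321091 + 1/206198539471

Greedy algorithm:
4/73: ceiling(73/4) = 19, use 1/19
3/1387: ceiling(1387/3) = 463, use 1/463
2/642181: ceiling(642181/2) = 321091, use 1/321091
1/206198539471: ceiling(206198539471/1) = 206198539471, use 1/206198539471
Result: 4/73 = 1/19 + 1/463 + 1/321091 + 1/206198539471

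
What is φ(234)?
72

234 = 2 × 3^2 × 13
φ(n) = n × ∏(1 - 1/p) for each prime p dividing n
φ(234) = 234 × (1 - 1/2) × (1 - 1/3) × (1 - 1/13) = 72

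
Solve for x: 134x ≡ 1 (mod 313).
306

gcd(134, 313) = 1, so the inverse exists.
Extended Euclidean algorithm on (313, 134):
313 = 2 × 134 + 45  ⟹  45 = (1)·313 + (-2)·134
134 = 2 × 45 + 44  ⟹  44 = (-2)·313 + (5)·134
45 = 1 × 44 + 1  ⟹  1 = (3)·313 + (-7)·134
So (-7)·134 ≡ 1 (mod 313), i.e. 134^(-1) ≡ -7 ≡ 306 (mod 313).
Check: 134 × 306 = 41004 ≡ 1 (mod 313)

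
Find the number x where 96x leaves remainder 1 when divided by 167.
127

gcd(96, 167) = 1, so the inverse exists.
Extended Euclidean algorithm on (167, 96):
167 = 1 × 96 + 71  ⟹  71 = (1)·167 + (-1)·96
96 = 1 × 71 + 25  ⟹  25 = (-1)·167 + (2)·96
71 = 2 × 25 + 21  ⟹  21 = (3)·167 + (-5)·96
25 = 1 × 21 + 4  ⟹  4 = (-4)·167 + (7)·96
21 = 5 × 4 + 1  ⟹  1 = (23)·167 + (-40)·96
So (-40)·96 ≡ 1 (mod 167), i.e. 96^(-1) ≡ -40 ≡ 127 (mod 167).
Check: 96 × 127 = 12192 ≡ 1 (mod 167)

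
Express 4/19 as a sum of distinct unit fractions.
1/5 + 1/95

Greedy algorithm:
4/19: ceiling(19/4) = 5, use 1/5
1/95: ceiling(95/1) = 95, use 1/95
Result: 4/19 = 1/5 + 1/95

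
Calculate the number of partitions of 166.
189334822579

p(n) counts ways to write n as a sum of positive integers (order ignored).
Euler's pentagonal recurrence: p(k) = p(k-1) + p(k-2) - p(k-5) - p(k-7) + p(k-12) + p(k-15) - ... (offsets j(3j∓1)/2, signs ++--, p(0)=1, p(<0)=0).
DP table for k = 0..165: p(0)=1, p(1)=1, p(2)=2, p(3)=3, p(4)=5, p(5)=7, p(6)=11, p(7)=15, p(8)=22, p(9)=30, p(10)=42, p(11)=56, p(12)=77, p(13)=101, p(14)=135, p(15)=176, p(16)=231, p(17)=297, p(18)=385, p(19)=490, p(20)=627, p(21)=792, p(22)=1002, p(23)=1255, p(24)=1575, p(25)=1958, p(26)=2436, p(27)=3010, p(28)=3718, p(29)=4565, p(30)=5604, p(31)=6842, p(32)=8349, p(33)=10143, p(34)=12310, p(35)=14883, p(36)=17977, p(37)=21637, p(38)=26015, p(39)=31185, p(40)=37338, p(41)=44583, p(42)=53174, p(43)=63261, p(44)=75175, p(45)=89134, p(46)=105558, p(47)=124754, p(48)=147273, p(49)=173525, p(50)=204226, p(51)=239943, p(52)=281589, p(53)=329931, p(54)=386155, p(55)=451276, p(56)=526823, p(57)=614154, p(58)=715220, p(59)=831820, p(60)=966467, p(61)=1121505, p(62)=1300156, p(63)=1505499, p(64)=1741630, p(65)=2012558, p(66)=2323520, p(67)=2679689, p(68)=3087735, p(69)=3554345, p(70)=4087968, p(71)=4697205, p(72)=5392783, p(73)=6185689, p(74)=7089500, p(75)=8118264, p(76)=9289091, p(77)=10619863, p(78)=12132164, p(79)=13848650, p(80)=15796476, p(81)=18004327, p(82)=20506255, p(83)=23338469, p(84)=26543660, p(85)=30167357, p(86)=34262962, p(87)=38887673, p(88)=44108109, p(89)=49995925, p(90)=56634173, p(91)=64112359, p(92)=72533807, p(93)=82010177, p(94)=92669720, p(95)=104651419, p(96)=118114304, p(97)=133230930, p(98)=150198136, p(99)=169229875, p(100)=190569292, p(101)=214481126, p(102)=241265379, p(103)=271248950, p(104)=304801365, p(105)=342325709, p(106)=384276336, p(107)=431149389, p(108)=483502844, p(109)=541946240, p(110)=607163746, p(111)=679903203, p(112)=761002156, p(113)=851376628, p(114)=952050665, p(115)=1064144451, p(116)=1188908248, p(117)=1327710076, p(118)=1482074143, p(119)=1653668665, p(120)=1844349560, p(121)=2056148051, p(122)=2291320912, p(123)=2552338241, p(124)=2841940500, p(125)=3163127352, p(126)=3519222692, p(127)=3913864295, p(128)=4351078600, p(129)=4835271870, p(130)=5371315400, p(131)=5964539504, p(132)=6620830889, p(133)=7346629512, p(134)=8149040695, p(135)=9035836076, p(136)=10015581680, p(137)=11097645016, p(138)=12292341831, p(139)=13610949895, p(140)=15065878135, p(141)=16670689208, p(142)=18440293320, p(143)=20390982757, p(144)=22540654445, p(145)=24908858009, p(146)=27517052599, p(147)=30388671978, p(148)=33549419497, p(149)=37027355200, p(150)=40853235313, p(151)=45060624582, p(152)=49686288421, p(153)=54770336324, p(154)=60356673280, p(155)=66493182097, p(156)=73232243759, p(157)=80630964769, p(158)=88751778802, p(159)=97662728555, p(160)=107438159466, p(161)=118159068427, p(162)=129913904637, p(163)=142798995930, p(164)=156919475295, p(165)=172389800255.
Final step: p(166) = p(165) + p(164) - p(161) - p(159) + p(154) + p(151) - p(144) - p(140) + p(131) + p(126) - p(115) - p(109) + p(96) + p(89) - p(74) - p(66) + p(49) + p(40) - p(21) - p(11)
= 172389800255 + 156919475295 - 118159068427 - 97662728555 + 60356673280 + 45060624582 - 22540654445 - 15065878135 + 5964539504 + 3519222692 - 1064144451 - 541946240 + 118114304 + 49995925 - 7089500 - 2323520 + 173525 + 37338 - 792 - 56
= 189334822579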